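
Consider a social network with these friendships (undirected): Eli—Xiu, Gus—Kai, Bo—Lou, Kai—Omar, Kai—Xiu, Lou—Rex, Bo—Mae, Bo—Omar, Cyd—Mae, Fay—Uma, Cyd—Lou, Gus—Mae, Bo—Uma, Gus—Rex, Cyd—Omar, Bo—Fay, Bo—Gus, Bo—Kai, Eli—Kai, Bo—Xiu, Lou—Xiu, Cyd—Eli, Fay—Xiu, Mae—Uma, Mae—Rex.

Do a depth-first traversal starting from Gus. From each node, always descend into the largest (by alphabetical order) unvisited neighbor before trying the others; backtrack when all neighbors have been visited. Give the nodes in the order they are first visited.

Gus, Rex, Mae, Uma, Fay, Xiu, Lou, Cyd, Omar, Kai, Eli, Bo

Visit Gus
Gus → Rex
Rex → Mae
Mae → Uma
Uma → Fay
Fay → Xiu
Xiu → Lou
Lou → Cyd
Cyd → Omar
Omar → Kai
Kai → Eli
Kai → Bo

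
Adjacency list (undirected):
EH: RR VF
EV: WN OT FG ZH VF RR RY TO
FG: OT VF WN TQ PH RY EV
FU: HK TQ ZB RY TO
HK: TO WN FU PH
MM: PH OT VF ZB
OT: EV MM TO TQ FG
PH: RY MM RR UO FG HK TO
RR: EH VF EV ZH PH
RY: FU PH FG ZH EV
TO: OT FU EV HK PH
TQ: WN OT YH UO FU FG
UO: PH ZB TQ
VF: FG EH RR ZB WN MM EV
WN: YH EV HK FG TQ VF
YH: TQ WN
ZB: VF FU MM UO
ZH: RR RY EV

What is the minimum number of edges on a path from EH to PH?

Level 0: EH
Level 1: RR, VF
Level 2: EV, FG, MM, PH, WN, ZB, ZH
Level 3: FU, HK, OT, RY, TO, TQ, UO, YH
PH first appears at level 2.

2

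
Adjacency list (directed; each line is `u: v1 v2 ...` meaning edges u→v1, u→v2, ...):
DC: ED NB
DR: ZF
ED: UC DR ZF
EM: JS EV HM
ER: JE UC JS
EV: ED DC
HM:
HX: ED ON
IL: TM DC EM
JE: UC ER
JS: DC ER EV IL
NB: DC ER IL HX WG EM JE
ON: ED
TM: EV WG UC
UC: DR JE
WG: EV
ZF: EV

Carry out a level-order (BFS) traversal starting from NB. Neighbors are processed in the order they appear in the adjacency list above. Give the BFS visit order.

NB, DC, ER, IL, HX, WG, EM, JE, ED, UC, JS, TM, ON, EV, HM, DR, ZF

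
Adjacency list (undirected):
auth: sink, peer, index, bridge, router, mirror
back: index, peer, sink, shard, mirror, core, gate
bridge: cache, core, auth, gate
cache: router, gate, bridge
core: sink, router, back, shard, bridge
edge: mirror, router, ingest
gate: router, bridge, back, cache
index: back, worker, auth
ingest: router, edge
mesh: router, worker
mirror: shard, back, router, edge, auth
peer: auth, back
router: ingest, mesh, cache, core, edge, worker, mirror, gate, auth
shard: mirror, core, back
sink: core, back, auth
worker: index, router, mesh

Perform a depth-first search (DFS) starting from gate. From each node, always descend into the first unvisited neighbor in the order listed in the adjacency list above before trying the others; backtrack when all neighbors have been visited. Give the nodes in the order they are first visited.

gate, router, ingest, edge, mirror, shard, core, sink, back, index, worker, mesh, auth, peer, bridge, cache

Visit gate
gate → router
router → ingest
ingest → edge
edge → mirror
mirror → shard
shard → core
core → sink
sink → back
back → index
index → worker
worker → mesh
index → auth
auth → peer
auth → bridge
bridge → cache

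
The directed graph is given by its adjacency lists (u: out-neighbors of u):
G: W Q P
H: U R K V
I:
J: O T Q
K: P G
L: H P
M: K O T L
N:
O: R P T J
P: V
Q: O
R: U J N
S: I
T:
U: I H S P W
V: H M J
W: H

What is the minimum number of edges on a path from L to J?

Level 0: L
Level 1: H, P
Level 2: K, R, U, V
Level 3: G, I, J, M, N, S, W
Level 4: O, Q, T
J first appears at level 3.

3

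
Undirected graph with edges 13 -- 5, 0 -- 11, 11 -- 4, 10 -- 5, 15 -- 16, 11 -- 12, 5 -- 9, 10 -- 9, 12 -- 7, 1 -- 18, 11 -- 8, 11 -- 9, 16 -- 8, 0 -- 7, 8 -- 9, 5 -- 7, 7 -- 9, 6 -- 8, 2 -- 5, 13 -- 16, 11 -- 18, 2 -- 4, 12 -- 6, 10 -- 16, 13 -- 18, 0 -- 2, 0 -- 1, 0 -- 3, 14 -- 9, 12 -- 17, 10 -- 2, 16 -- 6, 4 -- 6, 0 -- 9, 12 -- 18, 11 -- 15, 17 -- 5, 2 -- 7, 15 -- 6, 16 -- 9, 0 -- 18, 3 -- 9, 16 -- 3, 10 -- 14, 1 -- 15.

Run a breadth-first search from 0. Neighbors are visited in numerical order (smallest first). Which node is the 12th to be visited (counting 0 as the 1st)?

10

Visit 0; enqueue 1, 2, 3, 7, 9, 11, 18 → queue [1, 2, 3, 7, 9, 11, 18]
Visit 1; enqueue 15 → queue [2, 3, 7, 9, 11, 18, 15]
Visit 2; enqueue 4, 5, 10 → queue [3, 7, 9, 11, 18, 15, 4, 5, 10]
Visit 3; enqueue 16 → queue [7, 9, 11, 18, 15, 4, 5, 10, 16]
Visit 7; enqueue 12 → queue [9, 11, 18, 15, 4, 5, 10, 16, 12]
Visit 9; enqueue 8, 14 → queue [11, 18, 15, 4, 5, 10, 16, 12, 8, 14]
Visit 11 → queue [18, 15, 4, 5, 10, 16, 12, 8, 14]
Visit 18; enqueue 13 → queue [15, 4, 5, 10, 16, 12, 8, 14, 13]
Visit 15; enqueue 6 → queue [4, 5, 10, 16, 12, 8, 14, 13, 6]
Visit 4 → queue [5, 10, 16, 12, 8, 14, 13, 6]
Visit 5; enqueue 17 → queue [10, 16, 12, 8, 14, 13, 6, 17]
Visit 10 → queue [16, 12, 8, 14, 13, 6, 17]
Visit 16 → queue [12, 8, 14, 13, 6, 17]
Visit 12 → queue [8, 14, 13, 6, 17]
Visit 8 → queue [14, 13, 6, 17]
Visit 14 → queue [13, 6, 17]
Visit 13 → queue [6, 17]
Visit 6 → queue [17]
Visit 17 → queue []

Visit order: 0, 1, 2, 3, 7, 9, 11, 18, 15, 4, 5, 10, 16, 12, 8, 14, 13, 6, 17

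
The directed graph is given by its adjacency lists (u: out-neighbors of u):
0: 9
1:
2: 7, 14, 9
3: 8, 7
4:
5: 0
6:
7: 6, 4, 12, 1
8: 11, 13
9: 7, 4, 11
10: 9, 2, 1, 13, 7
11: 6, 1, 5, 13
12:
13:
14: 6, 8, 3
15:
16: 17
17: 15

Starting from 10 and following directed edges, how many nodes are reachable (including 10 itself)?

15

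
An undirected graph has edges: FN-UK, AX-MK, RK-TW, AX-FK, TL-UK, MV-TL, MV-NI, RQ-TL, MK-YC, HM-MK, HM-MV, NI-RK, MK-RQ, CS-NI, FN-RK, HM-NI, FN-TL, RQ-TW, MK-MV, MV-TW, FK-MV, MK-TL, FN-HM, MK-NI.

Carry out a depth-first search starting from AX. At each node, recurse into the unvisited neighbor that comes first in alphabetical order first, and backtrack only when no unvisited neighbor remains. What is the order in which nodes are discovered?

Visit AX
AX → FK
FK → MV
MV → HM
HM → FN
FN → RK
RK → NI
NI → CS
NI → MK
MK → RQ
RQ → TL
TL → UK
RQ → TW
MK → YC

AX FK MV HM FN RK NI CS MK RQ TL UK TW YC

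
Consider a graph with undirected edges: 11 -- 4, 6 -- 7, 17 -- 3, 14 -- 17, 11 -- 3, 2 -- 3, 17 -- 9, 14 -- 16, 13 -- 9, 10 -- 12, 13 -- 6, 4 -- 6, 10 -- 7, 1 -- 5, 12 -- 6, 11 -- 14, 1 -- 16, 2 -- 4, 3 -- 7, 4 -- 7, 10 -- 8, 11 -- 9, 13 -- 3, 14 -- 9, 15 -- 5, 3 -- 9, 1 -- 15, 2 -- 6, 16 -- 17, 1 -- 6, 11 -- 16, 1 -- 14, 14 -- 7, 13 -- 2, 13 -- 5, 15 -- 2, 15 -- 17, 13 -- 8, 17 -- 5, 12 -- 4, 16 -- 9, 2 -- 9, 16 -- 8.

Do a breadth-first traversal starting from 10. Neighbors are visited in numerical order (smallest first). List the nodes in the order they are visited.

Visit 10; enqueue 7, 8, 12 → queue [7, 8, 12]
Visit 7; enqueue 3, 4, 6, 14 → queue [8, 12, 3, 4, 6, 14]
Visit 8; enqueue 13, 16 → queue [12, 3, 4, 6, 14, 13, 16]
Visit 12 → queue [3, 4, 6, 14, 13, 16]
Visit 3; enqueue 2, 9, 11, 17 → queue [4, 6, 14, 13, 16, 2, 9, 11, 17]
Visit 4 → queue [6, 14, 13, 16, 2, 9, 11, 17]
Visit 6; enqueue 1 → queue [14, 13, 16, 2, 9, 11, 17, 1]
Visit 14 → queue [13, 16, 2, 9, 11, 17, 1]
Visit 13; enqueue 5 → queue [16, 2, 9, 11, 17, 1, 5]
Visit 16 → queue [2, 9, 11, 17, 1, 5]
Visit 2; enqueue 15 → queue [9, 11, 17, 1, 5, 15]
Visit 9 → queue [11, 17, 1, 5, 15]
Visit 11 → queue [17, 1, 5, 15]
Visit 17 → queue [1, 5, 15]
Visit 1 → queue [5, 15]
Visit 5 → queue [15]
Visit 15 → queue []

10, 7, 8, 12, 3, 4, 6, 14, 13, 16, 2, 9, 11, 17, 1, 5, 15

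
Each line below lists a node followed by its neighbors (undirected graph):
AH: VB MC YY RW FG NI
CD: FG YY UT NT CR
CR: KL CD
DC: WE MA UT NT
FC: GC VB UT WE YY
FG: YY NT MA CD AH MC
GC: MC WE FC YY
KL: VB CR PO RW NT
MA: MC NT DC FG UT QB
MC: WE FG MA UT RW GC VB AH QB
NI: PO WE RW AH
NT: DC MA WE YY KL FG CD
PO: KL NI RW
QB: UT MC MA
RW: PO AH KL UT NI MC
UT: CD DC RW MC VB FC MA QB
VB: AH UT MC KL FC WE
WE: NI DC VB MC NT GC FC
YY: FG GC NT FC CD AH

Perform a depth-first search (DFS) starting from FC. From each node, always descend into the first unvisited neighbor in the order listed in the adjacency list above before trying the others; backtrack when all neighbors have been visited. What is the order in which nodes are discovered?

Visit FC
FC → GC
GC → MC
MC → WE
WE → NI
NI → PO
PO → KL
KL → VB
VB → AH
AH → YY
YY → FG
FG → NT
NT → DC
DC → MA
MA → UT
UT → CD
CD → CR
UT → RW
UT → QB

FC, GC, MC, WE, NI, PO, KL, VB, AH, YY, FG, NT, DC, MA, UT, CD, CR, RW, QB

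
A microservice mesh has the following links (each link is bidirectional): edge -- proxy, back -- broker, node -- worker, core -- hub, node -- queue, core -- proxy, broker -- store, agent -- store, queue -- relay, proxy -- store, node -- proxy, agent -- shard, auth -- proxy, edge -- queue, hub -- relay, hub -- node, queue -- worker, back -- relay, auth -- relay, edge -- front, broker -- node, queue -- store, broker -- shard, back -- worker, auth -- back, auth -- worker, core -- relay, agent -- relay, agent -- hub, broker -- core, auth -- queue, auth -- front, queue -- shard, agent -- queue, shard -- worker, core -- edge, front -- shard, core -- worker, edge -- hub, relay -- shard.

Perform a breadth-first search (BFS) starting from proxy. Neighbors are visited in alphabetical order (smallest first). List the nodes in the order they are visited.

Visit proxy; enqueue auth, core, edge, node, store → queue [auth, core, edge, node, store]
Visit auth; enqueue back, front, queue, relay, worker → queue [core, edge, node, store, back, front, queue, relay, worker]
Visit core; enqueue broker, hub → queue [edge, node, store, back, front, queue, relay, worker, broker, hub]
Visit edge → queue [node, store, back, front, queue, relay, worker, broker, hub]
Visit node → queue [store, back, front, queue, relay, worker, broker, hub]
Visit store; enqueue agent → queue [back, front, queue, relay, worker, broker, hub, agent]
Visit back → queue [front, queue, relay, worker, broker, hub, agent]
Visit front; enqueue shard → queue [queue, relay, worker, broker, hub, agent, shard]
Visit queue → queue [relay, worker, broker, hub, agent, shard]
Visit relay → queue [worker, broker, hub, agent, shard]
Visit worker → queue [broker, hub, agent, shard]
Visit broker → queue [hub, agent, shard]
Visit hub → queue [agent, shard]
Visit agent → queue [shard]
Visit shard → queue []

proxy, auth, core, edge, node, store, back, front, queue, relay, worker, broker, hub, agent, shard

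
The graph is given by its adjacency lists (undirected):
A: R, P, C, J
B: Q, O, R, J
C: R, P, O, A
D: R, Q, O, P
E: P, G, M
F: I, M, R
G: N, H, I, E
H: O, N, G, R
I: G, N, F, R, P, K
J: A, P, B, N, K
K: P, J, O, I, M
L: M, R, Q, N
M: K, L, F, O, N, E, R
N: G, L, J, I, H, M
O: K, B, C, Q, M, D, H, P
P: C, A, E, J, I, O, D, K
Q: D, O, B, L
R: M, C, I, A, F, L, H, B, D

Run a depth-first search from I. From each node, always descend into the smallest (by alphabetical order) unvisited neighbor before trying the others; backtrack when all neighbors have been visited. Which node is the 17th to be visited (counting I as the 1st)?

Visit I
I → F
F → M
M → E
E → G
G → H
H → N
N → J
J → A
A → C
C → O
O → B
B → Q
Q → D
D → P
P → K
D → R
R → L

Visit order: I, F, M, E, G, H, N, J, A, C, O, B, Q, D, P, K, R, L

R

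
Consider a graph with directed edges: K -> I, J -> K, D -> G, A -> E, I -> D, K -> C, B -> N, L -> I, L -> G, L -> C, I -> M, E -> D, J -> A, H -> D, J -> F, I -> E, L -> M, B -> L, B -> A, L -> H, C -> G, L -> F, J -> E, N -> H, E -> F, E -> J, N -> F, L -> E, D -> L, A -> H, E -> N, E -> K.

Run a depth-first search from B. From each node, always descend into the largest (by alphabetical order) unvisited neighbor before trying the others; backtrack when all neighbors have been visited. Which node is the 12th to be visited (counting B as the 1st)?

J

Visit B
B → N
N → H
H → D
D → L
L → M
L → I
I → E
E → K
K → C
C → G
E → J
J → F
J → A

Visit order: B, N, H, D, L, M, I, E, K, C, G, J, F, A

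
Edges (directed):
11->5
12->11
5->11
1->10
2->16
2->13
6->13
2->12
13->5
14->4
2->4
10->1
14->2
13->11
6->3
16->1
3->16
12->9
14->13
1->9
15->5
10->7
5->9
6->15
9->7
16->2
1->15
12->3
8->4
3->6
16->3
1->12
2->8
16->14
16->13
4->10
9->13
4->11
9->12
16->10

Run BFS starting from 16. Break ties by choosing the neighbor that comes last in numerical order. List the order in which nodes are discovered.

Visit 16; enqueue 14, 13, 10, 3, 2, 1 → queue [14, 13, 10, 3, 2, 1]
Visit 14; enqueue 4 → queue [13, 10, 3, 2, 1, 4]
Visit 13; enqueue 11, 5 → queue [10, 3, 2, 1, 4, 11, 5]
Visit 10; enqueue 7 → queue [3, 2, 1, 4, 11, 5, 7]
Visit 3; enqueue 6 → queue [2, 1, 4, 11, 5, 7, 6]
Visit 2; enqueue 12, 8 → queue [1, 4, 11, 5, 7, 6, 12, 8]
Visit 1; enqueue 15, 9 → queue [4, 11, 5, 7, 6, 12, 8, 15, 9]
Visit 4 → queue [11, 5, 7, 6, 12, 8, 15, 9]
Visit 11 → queue [5, 7, 6, 12, 8, 15, 9]
Visit 5 → queue [7, 6, 12, 8, 15, 9]
Visit 7 → queue [6, 12, 8, 15, 9]
Visit 6 → queue [12, 8, 15, 9]
Visit 12 → queue [8, 15, 9]
Visit 8 → queue [15, 9]
Visit 15 → queue [9]
Visit 9 → queue []

16 14 13 10 3 2 1 4 11 5 7 6 12 8 15 9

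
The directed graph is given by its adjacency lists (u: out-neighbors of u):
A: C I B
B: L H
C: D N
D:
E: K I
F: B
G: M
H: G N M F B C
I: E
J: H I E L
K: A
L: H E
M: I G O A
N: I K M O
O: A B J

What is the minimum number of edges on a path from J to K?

2

Level 0: J
Level 1: E, H, I, L
Level 2: B, C, F, G, K, M, N
Level 3: A, D, O
K first appears at level 2.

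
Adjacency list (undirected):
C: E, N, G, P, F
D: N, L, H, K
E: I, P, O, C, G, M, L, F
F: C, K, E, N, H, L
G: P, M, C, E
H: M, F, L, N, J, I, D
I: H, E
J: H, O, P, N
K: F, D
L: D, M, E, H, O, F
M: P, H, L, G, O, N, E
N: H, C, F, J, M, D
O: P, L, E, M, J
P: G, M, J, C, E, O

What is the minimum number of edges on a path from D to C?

2

Level 0: D
Level 1: H, K, L, N
Level 2: C, E, F, I, J, M, O
Level 3: G, P
C first appears at level 2.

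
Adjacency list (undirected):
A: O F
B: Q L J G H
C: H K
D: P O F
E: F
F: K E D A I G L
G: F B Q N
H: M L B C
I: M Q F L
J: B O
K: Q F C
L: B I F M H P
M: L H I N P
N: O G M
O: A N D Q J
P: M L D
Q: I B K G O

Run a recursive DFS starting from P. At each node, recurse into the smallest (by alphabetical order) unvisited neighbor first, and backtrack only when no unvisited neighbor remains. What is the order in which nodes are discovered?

Visit P
P → D
D → F
F → A
A → O
O → J
J → B
B → G
G → N
N → M
M → H
H → C
C → K
K → Q
Q → I
I → L
F → E

P D F A O J B G N M H C K Q I L E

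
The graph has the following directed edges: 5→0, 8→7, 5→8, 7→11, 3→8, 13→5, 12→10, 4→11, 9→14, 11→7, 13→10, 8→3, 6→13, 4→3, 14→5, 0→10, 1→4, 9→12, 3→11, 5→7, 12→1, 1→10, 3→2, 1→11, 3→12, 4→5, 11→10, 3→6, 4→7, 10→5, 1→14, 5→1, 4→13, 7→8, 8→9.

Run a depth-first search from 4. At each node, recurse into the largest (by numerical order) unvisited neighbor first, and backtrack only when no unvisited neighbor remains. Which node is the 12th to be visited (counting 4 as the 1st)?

Visit 4
4 → 13
13 → 10
10 → 5
5 → 8
8 → 9
9 → 14
9 → 12
12 → 1
1 → 11
11 → 7
8 → 3
3 → 6
3 → 2
5 → 0

Visit order: 4, 13, 10, 5, 8, 9, 14, 12, 1, 11, 7, 3, 6, 2, 0

3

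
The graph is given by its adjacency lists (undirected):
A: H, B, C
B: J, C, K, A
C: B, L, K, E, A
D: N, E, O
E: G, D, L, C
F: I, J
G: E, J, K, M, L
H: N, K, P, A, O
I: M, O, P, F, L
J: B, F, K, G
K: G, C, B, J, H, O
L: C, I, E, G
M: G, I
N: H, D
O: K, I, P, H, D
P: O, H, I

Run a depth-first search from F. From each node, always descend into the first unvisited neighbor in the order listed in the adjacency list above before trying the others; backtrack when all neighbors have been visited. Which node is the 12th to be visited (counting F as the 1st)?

Visit F
F → I
I → M
M → G
G → E
E → D
D → N
N → H
H → K
K → C
C → B
B → J
B → A
C → L
K → O
O → P

Visit order: F, I, M, G, E, D, N, H, K, C, B, J, A, L, O, P

J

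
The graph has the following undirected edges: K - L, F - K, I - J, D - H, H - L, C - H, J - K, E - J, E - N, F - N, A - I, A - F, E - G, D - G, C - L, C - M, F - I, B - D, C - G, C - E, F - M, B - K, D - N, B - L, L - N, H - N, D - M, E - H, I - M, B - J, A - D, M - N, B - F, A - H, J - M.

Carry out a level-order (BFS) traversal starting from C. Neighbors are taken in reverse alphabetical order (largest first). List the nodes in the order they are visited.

C -> M -> L -> H -> G -> E -> N -> J -> I -> F -> D -> K -> B -> A

Visit C; enqueue M, L, H, G, E → queue [M, L, H, G, E]
Visit M; enqueue N, J, I, F, D → queue [L, H, G, E, N, J, I, F, D]
Visit L; enqueue K, B → queue [H, G, E, N, J, I, F, D, K, B]
Visit H; enqueue A → queue [G, E, N, J, I, F, D, K, B, A]
Visit G → queue [E, N, J, I, F, D, K, B, A]
Visit E → queue [N, J, I, F, D, K, B, A]
Visit N → queue [J, I, F, D, K, B, A]
Visit J → queue [I, F, D, K, B, A]
Visit I → queue [F, D, K, B, A]
Visit F → queue [D, K, B, A]
Visit D → queue [K, B, A]
Visit K → queue [B, A]
Visit B → queue [A]
Visit A → queue []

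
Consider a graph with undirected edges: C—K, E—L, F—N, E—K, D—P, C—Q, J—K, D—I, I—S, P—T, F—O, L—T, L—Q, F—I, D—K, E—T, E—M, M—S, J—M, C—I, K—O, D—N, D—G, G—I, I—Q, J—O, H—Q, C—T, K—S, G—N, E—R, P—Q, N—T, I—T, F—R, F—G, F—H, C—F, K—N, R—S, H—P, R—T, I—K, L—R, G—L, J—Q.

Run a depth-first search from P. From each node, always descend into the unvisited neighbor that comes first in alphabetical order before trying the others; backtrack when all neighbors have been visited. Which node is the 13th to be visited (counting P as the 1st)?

M

Visit P
P → D
D → G
G → F
F → C
C → I
I → K
K → E
E → L
L → Q
Q → H
Q → J
J → M
M → S
S → R
R → T
T → N
J → O

Visit order: P, D, G, F, C, I, K, E, L, Q, H, J, M, S, R, T, N, O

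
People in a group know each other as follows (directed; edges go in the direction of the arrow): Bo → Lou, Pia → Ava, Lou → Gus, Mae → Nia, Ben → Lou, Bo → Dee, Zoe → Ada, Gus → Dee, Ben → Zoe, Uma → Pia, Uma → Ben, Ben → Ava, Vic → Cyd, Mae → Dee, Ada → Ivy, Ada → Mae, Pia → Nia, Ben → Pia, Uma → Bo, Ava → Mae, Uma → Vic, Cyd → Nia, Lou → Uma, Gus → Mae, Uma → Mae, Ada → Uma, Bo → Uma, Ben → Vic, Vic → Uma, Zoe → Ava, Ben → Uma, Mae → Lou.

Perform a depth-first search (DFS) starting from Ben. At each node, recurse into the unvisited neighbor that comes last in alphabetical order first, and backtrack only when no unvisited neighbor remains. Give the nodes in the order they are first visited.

Ben → Zoe → Ava → Mae → Nia → Lou → Uma → Vic → Cyd → Pia → Bo → Dee → Gus → Ada → Ivy

Visit Ben
Ben → Zoe
Zoe → Ava
Ava → Mae
Mae → Nia
Mae → Lou
Lou → Uma
Uma → Vic
Vic → Cyd
Uma → Pia
Uma → Bo
Bo → Dee
Lou → Gus
Zoe → Ada
Ada → Ivy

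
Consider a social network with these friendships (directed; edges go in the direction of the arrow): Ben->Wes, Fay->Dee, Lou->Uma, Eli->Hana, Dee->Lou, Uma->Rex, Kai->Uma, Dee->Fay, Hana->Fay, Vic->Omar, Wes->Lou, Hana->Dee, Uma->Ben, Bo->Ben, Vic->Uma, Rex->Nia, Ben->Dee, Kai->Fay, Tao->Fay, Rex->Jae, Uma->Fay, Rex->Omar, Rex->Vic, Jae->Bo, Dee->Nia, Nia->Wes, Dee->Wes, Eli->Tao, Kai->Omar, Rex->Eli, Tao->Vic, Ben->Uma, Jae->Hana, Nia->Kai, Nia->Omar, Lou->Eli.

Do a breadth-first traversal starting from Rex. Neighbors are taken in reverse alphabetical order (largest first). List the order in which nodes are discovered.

Visit Rex; enqueue Vic, Omar, Nia, Jae, Eli → queue [Vic, Omar, Nia, Jae, Eli]
Visit Vic; enqueue Uma → queue [Omar, Nia, Jae, Eli, Uma]
Visit Omar → queue [Nia, Jae, Eli, Uma]
Visit Nia; enqueue Wes, Kai → queue [Jae, Eli, Uma, Wes, Kai]
Visit Jae; enqueue Hana, Bo → queue [Eli, Uma, Wes, Kai, Hana, Bo]
Visit Eli; enqueue Tao → queue [Uma, Wes, Kai, Hana, Bo, Tao]
Visit Uma; enqueue Fay, Ben → queue [Wes, Kai, Hana, Bo, Tao, Fay, Ben]
Visit Wes; enqueue Lou → queue [Kai, Hana, Bo, Tao, Fay, Ben, Lou]
Visit Kai → queue [Hana, Bo, Tao, Fay, Ben, Lou]
Visit Hana; enqueue Dee → queue [Bo, Tao, Fay, Ben, Lou, Dee]
Visit Bo → queue [Tao, Fay, Ben, Lou, Dee]
Visit Tao → queue [Fay, Ben, Lou, Dee]
Visit Fay → queue [Ben, Lou, Dee]
Visit Ben → queue [Lou, Dee]
Visit Lou → queue [Dee]
Visit Dee → queue []

Rex Vic Omar Nia Jae Eli Uma Wes Kai Hana Bo Tao Fay Ben Lou Dee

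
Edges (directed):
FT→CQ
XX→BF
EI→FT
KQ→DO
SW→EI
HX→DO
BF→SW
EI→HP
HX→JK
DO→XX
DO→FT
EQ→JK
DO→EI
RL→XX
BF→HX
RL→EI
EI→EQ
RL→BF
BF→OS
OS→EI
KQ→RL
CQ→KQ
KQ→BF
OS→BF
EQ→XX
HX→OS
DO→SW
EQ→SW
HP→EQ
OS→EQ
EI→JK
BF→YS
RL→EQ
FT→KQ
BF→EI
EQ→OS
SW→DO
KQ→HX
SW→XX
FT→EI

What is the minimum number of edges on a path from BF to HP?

2

Level 0: BF
Level 1: EI, HX, OS, SW, YS
Level 2: DO, EQ, FT, HP, JK, XX
Level 3: CQ, KQ
Level 4: RL
HP first appears at level 2.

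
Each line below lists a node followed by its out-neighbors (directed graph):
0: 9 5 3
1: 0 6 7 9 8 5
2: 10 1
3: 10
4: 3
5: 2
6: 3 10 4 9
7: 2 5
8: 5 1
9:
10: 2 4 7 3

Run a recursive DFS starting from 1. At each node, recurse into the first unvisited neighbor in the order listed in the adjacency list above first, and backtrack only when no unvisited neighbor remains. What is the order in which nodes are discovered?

Visit 1
1 → 0
0 → 9
0 → 5
5 → 2
2 → 10
10 → 4
4 → 3
10 → 7
1 → 6
1 → 8

1 0 9 5 2 10 4 3 7 6 8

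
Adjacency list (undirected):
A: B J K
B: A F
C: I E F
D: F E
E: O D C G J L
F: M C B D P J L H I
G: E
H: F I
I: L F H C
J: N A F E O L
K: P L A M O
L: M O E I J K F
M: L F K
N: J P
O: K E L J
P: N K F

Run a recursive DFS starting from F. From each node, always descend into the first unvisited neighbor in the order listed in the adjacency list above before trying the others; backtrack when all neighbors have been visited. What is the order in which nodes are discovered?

Visit F
F → M
M → L
L → O
O → K
K → P
P → N
N → J
J → A
A → B
J → E
E → D
E → C
C → I
I → H
E → G

F, M, L, O, K, P, N, J, A, B, E, D, C, I, H, G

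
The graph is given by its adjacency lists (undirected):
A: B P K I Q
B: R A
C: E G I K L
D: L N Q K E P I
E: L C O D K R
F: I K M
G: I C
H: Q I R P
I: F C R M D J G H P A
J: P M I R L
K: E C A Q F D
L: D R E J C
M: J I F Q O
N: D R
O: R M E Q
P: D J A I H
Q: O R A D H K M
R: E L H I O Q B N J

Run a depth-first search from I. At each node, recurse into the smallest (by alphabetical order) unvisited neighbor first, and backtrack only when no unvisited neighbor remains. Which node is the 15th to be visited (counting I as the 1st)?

Q

Visit I
I → A
A → B
B → R
R → E
E → C
C → G
C → K
K → D
D → L
L → J
J → M
M → F
M → O
O → Q
Q → H
H → P
D → N

Visit order: I, A, B, R, E, C, G, K, D, L, J, M, F, O, Q, H, P, N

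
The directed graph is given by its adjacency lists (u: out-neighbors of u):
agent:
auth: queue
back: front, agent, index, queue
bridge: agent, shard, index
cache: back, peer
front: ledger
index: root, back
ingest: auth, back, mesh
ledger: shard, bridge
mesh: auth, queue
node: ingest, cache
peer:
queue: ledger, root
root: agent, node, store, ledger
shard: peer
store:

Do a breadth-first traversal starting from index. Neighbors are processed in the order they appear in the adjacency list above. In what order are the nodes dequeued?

index root back agent node store ledger front queue ingest cache shard bridge auth mesh peer

Visit index; enqueue root, back → queue [root, back]
Visit root; enqueue agent, node, store, ledger → queue [back, agent, node, store, ledger]
Visit back; enqueue front, queue → queue [agent, node, store, ledger, front, queue]
Visit agent → queue [node, store, ledger, front, queue]
Visit node; enqueue ingest, cache → queue [store, ledger, front, queue, ingest, cache]
Visit store → queue [ledger, front, queue, ingest, cache]
Visit ledger; enqueue shard, bridge → queue [front, queue, ingest, cache, shard, bridge]
Visit front → queue [queue, ingest, cache, shard, bridge]
Visit queue → queue [ingest, cache, shard, bridge]
Visit ingest; enqueue auth, mesh → queue [cache, shard, bridge, auth, mesh]
Visit cache; enqueue peer → queue [shard, bridge, auth, mesh, peer]
Visit shard → queue [bridge, auth, mesh, peer]
Visit bridge → queue [auth, mesh, peer]
Visit auth → queue [mesh, peer]
Visit mesh → queue [peer]
Visit peer → queue []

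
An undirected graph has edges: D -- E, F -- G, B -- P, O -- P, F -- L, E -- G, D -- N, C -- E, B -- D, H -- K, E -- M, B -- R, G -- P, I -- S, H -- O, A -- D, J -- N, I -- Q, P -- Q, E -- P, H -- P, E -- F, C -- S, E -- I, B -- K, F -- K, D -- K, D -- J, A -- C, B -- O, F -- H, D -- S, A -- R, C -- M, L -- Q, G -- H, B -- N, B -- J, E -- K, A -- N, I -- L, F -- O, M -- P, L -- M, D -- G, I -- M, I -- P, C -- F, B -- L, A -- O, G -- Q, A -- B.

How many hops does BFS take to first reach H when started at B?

2

Level 0: B
Level 1: A, D, J, K, L, N, O, P, R
Level 2: C, E, F, G, H, I, M, Q, S
H first appears at level 2.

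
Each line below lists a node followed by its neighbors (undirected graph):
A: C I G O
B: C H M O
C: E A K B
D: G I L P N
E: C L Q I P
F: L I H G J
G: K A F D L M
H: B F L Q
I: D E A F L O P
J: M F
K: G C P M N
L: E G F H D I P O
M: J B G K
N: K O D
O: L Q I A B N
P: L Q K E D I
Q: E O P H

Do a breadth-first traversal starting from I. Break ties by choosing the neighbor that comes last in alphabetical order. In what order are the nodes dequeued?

Visit I; enqueue P, O, L, F, E, D, A → queue [P, O, L, F, E, D, A]
Visit P; enqueue Q, K → queue [O, L, F, E, D, A, Q, K]
Visit O; enqueue N, B → queue [L, F, E, D, A, Q, K, N, B]
Visit L; enqueue H, G → queue [F, E, D, A, Q, K, N, B, H, G]
Visit F; enqueue J → queue [E, D, A, Q, K, N, B, H, G, J]
Visit E; enqueue C → queue [D, A, Q, K, N, B, H, G, J, C]
Visit D → queue [A, Q, K, N, B, H, G, J, C]
Visit A → queue [Q, K, N, B, H, G, J, C]
Visit Q → queue [K, N, B, H, G, J, C]
Visit K; enqueue M → queue [N, B, H, G, J, C, M]
Visit N → queue [B, H, G, J, C, M]
Visit B → queue [H, G, J, C, M]
Visit H → queue [G, J, C, M]
Visit G → queue [J, C, M]
Visit J → queue [C, M]
Visit C → queue [M]
Visit M → queue []

I → P → O → L → F → E → D → A → Q → K → N → B → H → G → J → C → M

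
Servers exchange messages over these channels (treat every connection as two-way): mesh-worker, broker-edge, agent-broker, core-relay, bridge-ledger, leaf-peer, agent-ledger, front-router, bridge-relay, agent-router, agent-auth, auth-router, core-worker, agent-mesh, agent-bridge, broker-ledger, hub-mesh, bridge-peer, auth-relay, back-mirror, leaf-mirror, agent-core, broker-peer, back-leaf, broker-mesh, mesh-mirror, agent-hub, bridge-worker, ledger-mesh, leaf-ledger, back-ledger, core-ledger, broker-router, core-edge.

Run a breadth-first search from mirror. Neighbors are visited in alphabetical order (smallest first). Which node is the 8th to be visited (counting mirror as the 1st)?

broker

Visit mirror; enqueue back, leaf, mesh → queue [back, leaf, mesh]
Visit back; enqueue ledger → queue [leaf, mesh, ledger]
Visit leaf; enqueue peer → queue [mesh, ledger, peer]
Visit mesh; enqueue agent, broker, hub, worker → queue [ledger, peer, agent, broker, hub, worker]
Visit ledger; enqueue bridge, core → queue [peer, agent, broker, hub, worker, bridge, core]
Visit peer → queue [agent, broker, hub, worker, bridge, core]
Visit agent; enqueue auth, router → queue [broker, hub, worker, bridge, core, auth, router]
Visit broker; enqueue edge → queue [hub, worker, bridge, core, auth, router, edge]
Visit hub → queue [worker, bridge, core, auth, router, edge]
Visit worker → queue [bridge, core, auth, router, edge]
Visit bridge; enqueue relay → queue [core, auth, router, edge, relay]
Visit core → queue [auth, router, edge, relay]
Visit auth → queue [router, edge, relay]
Visit router; enqueue front → queue [edge, relay, front]
Visit edge → queue [relay, front]
Visit relay → queue [front]
Visit front → queue []

Visit order: mirror, back, leaf, mesh, ledger, peer, agent, broker, hub, worker, bridge, core, auth, router, edge, relay, front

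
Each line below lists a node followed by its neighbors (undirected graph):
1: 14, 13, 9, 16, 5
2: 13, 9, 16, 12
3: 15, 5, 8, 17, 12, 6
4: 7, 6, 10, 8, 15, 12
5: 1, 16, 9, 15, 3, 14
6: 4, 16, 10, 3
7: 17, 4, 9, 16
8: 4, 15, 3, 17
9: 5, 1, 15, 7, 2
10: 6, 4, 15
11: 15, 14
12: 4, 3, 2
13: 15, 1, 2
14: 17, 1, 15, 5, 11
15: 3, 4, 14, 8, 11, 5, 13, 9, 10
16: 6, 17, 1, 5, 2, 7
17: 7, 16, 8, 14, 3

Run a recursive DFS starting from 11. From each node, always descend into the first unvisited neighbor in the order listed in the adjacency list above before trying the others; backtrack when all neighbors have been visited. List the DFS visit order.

11 -> 15 -> 3 -> 5 -> 1 -> 14 -> 17 -> 7 -> 4 -> 6 -> 16 -> 2 -> 13 -> 9 -> 12 -> 10 -> 8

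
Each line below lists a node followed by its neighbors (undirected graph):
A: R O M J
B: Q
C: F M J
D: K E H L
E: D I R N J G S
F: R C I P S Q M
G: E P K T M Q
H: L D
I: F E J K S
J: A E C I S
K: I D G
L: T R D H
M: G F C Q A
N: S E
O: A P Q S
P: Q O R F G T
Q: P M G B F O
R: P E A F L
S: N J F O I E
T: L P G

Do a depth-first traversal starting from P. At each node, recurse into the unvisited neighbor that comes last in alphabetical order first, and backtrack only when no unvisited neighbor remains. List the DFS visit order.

Visit P
P → T
T → L
L → R
R → F
F → S
S → O
O → Q
Q → M
M → G
G → K
K → I
I → J
J → E
E → N
E → D
D → H
J → C
J → A
Q → B

P, T, L, R, F, S, O, Q, M, G, K, I, J, E, N, D, H, C, A, B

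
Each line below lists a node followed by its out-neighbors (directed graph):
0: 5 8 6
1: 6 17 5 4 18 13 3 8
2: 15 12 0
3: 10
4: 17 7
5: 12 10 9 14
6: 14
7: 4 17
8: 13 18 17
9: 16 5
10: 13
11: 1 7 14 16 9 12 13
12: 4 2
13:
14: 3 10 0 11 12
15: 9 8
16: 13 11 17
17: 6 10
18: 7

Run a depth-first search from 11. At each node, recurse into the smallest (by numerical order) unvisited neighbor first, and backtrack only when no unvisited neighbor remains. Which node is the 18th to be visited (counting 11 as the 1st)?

Visit 11
11 → 1
1 → 3
3 → 10
10 → 13
1 → 4
4 → 7
7 → 17
17 → 6
6 → 14
14 → 0
0 → 5
5 → 9
9 → 16
5 → 12
12 → 2
2 → 15
15 → 8
8 → 18

Visit order: 11, 1, 3, 10, 13, 4, 7, 17, 6, 14, 0, 5, 9, 16, 12, 2, 15, 8, 18

8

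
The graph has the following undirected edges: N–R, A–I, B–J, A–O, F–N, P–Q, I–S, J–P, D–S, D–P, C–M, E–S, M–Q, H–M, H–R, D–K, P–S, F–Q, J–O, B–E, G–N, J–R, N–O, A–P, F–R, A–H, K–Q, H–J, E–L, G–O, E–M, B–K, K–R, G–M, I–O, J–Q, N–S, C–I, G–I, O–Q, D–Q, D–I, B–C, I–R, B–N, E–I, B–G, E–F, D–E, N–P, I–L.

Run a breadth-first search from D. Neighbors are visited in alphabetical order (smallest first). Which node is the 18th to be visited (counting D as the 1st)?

N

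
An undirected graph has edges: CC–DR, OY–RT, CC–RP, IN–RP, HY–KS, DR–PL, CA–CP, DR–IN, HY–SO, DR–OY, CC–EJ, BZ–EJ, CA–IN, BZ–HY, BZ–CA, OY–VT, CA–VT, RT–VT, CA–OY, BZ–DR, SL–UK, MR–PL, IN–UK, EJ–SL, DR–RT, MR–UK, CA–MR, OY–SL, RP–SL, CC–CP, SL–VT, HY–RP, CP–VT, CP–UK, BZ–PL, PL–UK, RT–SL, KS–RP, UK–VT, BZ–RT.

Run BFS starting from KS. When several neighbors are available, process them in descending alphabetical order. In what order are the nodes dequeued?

KS, RP, HY, SL, IN, CC, SO, BZ, VT, UK, RT, OY, EJ, DR, CA, CP, PL, MR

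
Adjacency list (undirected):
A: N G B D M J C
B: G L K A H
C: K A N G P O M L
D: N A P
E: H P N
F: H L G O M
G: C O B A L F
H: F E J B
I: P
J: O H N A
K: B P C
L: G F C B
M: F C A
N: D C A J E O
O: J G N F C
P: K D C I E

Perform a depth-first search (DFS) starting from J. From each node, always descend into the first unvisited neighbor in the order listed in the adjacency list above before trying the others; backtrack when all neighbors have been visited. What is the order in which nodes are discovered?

J -> O -> G -> C -> K -> B -> L -> F -> H -> E -> P -> D -> N -> A -> M -> I

Visit J
J → O
O → G
G → C
C → K
K → B
B → L
L → F
F → H
H → E
E → P
P → D
D → N
N → A
A → M
P → I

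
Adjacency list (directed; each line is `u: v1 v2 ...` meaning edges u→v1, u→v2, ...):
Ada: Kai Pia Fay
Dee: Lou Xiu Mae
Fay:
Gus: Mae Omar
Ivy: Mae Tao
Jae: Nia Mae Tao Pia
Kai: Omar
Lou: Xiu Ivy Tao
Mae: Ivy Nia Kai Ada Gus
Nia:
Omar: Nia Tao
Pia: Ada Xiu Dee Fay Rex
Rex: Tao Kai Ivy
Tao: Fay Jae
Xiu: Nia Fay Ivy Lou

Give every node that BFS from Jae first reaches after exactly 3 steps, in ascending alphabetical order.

Lou, Omar

Level 0: Jae
Level 1: Mae, Nia, Pia, Tao
Level 2: Ada, Dee, Fay, Gus, Ivy, Kai, Rex, Xiu
Level 3: Lou, Omar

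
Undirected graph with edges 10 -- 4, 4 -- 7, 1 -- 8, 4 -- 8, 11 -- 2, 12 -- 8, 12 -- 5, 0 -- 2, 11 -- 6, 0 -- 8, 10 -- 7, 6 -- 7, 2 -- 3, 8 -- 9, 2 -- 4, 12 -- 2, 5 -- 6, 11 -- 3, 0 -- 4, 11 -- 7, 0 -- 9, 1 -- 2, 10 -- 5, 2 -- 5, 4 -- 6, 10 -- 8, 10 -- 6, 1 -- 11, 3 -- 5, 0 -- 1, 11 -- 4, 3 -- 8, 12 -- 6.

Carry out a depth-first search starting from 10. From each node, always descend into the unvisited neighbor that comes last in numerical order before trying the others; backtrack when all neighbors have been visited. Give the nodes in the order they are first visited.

10 8 12 6 11 7 4 2 5 3 1 0 9

Visit 10
10 → 8
8 → 12
12 → 6
6 → 11
11 → 7
7 → 4
4 → 2
2 → 5
5 → 3
2 → 1
1 → 0
0 → 9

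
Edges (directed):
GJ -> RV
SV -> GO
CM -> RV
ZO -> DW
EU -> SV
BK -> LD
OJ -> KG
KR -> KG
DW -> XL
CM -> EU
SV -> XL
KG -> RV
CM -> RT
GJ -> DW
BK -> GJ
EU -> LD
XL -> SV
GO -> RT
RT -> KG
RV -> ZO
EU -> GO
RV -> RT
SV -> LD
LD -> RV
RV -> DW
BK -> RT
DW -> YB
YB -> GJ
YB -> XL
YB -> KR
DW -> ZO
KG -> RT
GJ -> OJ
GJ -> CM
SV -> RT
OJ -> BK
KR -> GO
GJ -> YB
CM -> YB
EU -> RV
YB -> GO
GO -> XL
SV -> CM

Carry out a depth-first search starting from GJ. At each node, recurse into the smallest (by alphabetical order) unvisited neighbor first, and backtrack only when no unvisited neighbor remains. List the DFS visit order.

Visit GJ
GJ → CM
CM → EU
EU → GO
GO → RT
RT → KG
KG → RV
RV → DW
DW → XL
XL → SV
SV → LD
DW → YB
YB → KR
DW → ZO
GJ → OJ
OJ → BK

GJ, CM, EU, GO, RT, KG, RV, DW, XL, SV, LD, YB, KR, ZO, OJ, BK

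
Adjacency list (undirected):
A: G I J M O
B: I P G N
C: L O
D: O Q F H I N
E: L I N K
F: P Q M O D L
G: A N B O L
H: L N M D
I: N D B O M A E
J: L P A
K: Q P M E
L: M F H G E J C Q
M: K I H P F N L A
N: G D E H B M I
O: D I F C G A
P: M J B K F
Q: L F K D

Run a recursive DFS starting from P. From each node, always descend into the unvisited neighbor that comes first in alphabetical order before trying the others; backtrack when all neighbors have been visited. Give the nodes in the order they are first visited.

Visit P
P → B
B → G
G → A
A → I
I → D
D → F
F → L
L → C
C → O
L → E
E → K
K → M
M → H
H → N
K → Q
L → J

P, B, G, A, I, D, F, L, C, O, E, K, M, H, N, Q, J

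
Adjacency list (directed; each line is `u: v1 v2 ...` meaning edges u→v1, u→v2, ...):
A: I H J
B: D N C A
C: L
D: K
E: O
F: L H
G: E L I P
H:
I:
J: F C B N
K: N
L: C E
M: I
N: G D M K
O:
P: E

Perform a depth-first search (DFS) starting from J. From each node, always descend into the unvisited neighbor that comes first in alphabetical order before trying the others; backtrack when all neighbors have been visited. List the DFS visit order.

J -> B -> A -> H -> I -> C -> L -> E -> O -> D -> K -> N -> G -> P -> M -> F

Visit J
J → B
B → A
A → H
A → I
B → C
C → L
L → E
E → O
B → D
D → K
K → N
N → G
G → P
N → M
J → F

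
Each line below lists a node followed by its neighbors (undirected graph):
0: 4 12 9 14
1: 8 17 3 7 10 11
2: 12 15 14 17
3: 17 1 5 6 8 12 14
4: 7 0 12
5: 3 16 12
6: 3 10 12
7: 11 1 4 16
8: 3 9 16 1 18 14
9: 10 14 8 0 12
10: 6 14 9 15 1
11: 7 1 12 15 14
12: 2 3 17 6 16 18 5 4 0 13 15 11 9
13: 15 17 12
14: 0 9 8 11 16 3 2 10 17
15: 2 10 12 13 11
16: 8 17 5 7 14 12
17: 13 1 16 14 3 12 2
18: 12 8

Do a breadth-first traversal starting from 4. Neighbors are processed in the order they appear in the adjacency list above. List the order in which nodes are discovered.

Visit 4; enqueue 7, 0, 12 → queue [7, 0, 12]
Visit 7; enqueue 11, 1, 16 → queue [0, 12, 11, 1, 16]
Visit 0; enqueue 9, 14 → queue [12, 11, 1, 16, 9, 14]
Visit 12; enqueue 2, 3, 17, 6, 18, 5, 13, 15 → queue [11, 1, 16, 9, 14, 2, 3, 17, 6, 18, 5, 13, 15]
Visit 11 → queue [1, 16, 9, 14, 2, 3, 17, 6, 18, 5, 13, 15]
Visit 1; enqueue 8, 10 → queue [16, 9, 14, 2, 3, 17, 6, 18, 5, 13, 15, 8, 10]
Visit 16 → queue [9, 14, 2, 3, 17, 6, 18, 5, 13, 15, 8, 10]
Visit 9 → queue [14, 2, 3, 17, 6, 18, 5, 13, 15, 8, 10]
Visit 14 → queue [2, 3, 17, 6, 18, 5, 13, 15, 8, 10]
Visit 2 → queue [3, 17, 6, 18, 5, 13, 15, 8, 10]
Visit 3 → queue [17, 6, 18, 5, 13, 15, 8, 10]
Visit 17 → queue [6, 18, 5, 13, 15, 8, 10]
Visit 6 → queue [18, 5, 13, 15, 8, 10]
Visit 18 → queue [5, 13, 15, 8, 10]
Visit 5 → queue [13, 15, 8, 10]
Visit 13 → queue [15, 8, 10]
Visit 15 → queue [8, 10]
Visit 8 → queue [10]
Visit 10 → queue []

4, 7, 0, 12, 11, 1, 16, 9, 14, 2, 3, 17, 6, 18, 5, 13, 15, 8, 10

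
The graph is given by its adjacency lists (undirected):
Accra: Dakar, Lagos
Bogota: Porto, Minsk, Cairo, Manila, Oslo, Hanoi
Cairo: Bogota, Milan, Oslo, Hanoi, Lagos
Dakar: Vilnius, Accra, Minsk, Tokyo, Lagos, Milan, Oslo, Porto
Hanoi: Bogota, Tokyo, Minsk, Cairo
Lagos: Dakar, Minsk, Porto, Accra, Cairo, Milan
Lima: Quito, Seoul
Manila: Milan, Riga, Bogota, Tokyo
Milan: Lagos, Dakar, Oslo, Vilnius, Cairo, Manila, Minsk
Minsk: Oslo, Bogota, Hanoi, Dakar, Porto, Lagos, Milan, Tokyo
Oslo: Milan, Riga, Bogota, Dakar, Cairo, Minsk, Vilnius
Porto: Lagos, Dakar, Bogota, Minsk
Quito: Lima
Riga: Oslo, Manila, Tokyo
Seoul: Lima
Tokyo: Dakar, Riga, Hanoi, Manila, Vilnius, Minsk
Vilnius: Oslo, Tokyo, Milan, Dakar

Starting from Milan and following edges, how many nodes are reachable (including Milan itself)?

BFS from Milan visits: Milan, Lagos, Dakar, Oslo, Vilnius, Cairo, Manila, Minsk, Porto, Accra, Tokyo, Riga, Bogota, Hanoi
Reachable nodes: 14 of 17 total.

14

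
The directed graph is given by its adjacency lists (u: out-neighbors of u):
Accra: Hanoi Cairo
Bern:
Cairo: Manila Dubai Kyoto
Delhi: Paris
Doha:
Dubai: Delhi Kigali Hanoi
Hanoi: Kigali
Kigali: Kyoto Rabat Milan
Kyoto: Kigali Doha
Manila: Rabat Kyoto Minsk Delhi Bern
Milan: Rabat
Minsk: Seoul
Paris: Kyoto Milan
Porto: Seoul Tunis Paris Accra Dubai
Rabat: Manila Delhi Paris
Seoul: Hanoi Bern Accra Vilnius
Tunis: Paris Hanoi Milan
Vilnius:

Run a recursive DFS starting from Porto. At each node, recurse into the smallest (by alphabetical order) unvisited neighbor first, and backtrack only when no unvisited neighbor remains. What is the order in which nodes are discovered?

Visit Porto
Porto → Accra
Accra → Cairo
Cairo → Dubai
Dubai → Delhi
Delhi → Paris
Paris → Kyoto
Kyoto → Doha
Kyoto → Kigali
Kigali → Milan
Milan → Rabat
Rabat → Manila
Manila → Bern
Manila → Minsk
Minsk → Seoul
Seoul → Hanoi
Seoul → Vilnius
Porto → Tunis

Porto → Accra → Cairo → Dubai → Delhi → Paris → Kyoto → Doha → Kigali → Milan → Rabat → Manila → Bern → Minsk → Seoul → Hanoi → Vilnius → Tunis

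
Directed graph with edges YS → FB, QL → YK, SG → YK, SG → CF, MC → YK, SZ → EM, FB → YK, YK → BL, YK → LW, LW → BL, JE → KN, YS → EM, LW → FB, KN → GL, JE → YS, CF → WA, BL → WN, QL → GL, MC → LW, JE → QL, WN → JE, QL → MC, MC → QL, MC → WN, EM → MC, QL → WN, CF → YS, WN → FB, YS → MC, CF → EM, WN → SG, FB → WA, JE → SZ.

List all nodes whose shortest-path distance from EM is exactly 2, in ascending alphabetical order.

LW, QL, WN, YK

Level 0: EM
Level 1: MC
Level 2: LW, QL, WN, YK
Level 3: BL, FB, GL, JE, SG
Level 4: CF, KN, SZ, WA, YS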